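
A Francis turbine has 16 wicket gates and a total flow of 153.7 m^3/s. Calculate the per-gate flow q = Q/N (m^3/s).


q = 153.7 / 16 = 9.6062 m^3/s


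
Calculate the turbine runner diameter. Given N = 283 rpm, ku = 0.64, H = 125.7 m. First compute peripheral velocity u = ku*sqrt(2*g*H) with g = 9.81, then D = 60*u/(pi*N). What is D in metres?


u = 0.64 * sqrt(2*9.81*125.7) = 31.7832 m/s
D = 60 * 31.7832 / (pi * 283) = 2.1449 m


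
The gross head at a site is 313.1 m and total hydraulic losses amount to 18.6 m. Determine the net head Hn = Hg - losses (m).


Hn = 313.1 - 18.6 = 294.5000 m


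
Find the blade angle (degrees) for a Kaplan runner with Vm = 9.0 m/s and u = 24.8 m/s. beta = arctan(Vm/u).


beta = arctan(9.0 / 24.8) = 19.9460 degrees


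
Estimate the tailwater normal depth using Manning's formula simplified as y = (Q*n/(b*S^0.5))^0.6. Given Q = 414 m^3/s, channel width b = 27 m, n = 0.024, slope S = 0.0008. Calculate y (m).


y = (414 * 0.024 / (27 * 0.0008^0.5))^0.6 = 4.6621 m


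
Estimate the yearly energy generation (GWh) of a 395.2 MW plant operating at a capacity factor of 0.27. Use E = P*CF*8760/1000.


E = 395.2 * 0.27 * 8760 / 1000 = 934.7270 GWh


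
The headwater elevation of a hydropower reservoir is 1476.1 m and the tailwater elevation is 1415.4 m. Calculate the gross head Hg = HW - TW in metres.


Hg = 1476.1 - 1415.4 = 60.7000 m


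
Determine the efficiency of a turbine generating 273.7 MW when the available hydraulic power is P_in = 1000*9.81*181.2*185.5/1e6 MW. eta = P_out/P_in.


P_in = 1000 * 9.81 * 181.2 * 185.5 / 1e6 = 329.7396 MW
eta = 273.7 / 329.7396 = 0.8300


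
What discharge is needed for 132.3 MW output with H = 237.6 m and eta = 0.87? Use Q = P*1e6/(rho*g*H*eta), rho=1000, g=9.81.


Q = 132.3 * 1e6 / (1000 * 9.81 * 237.6 * 0.87) = 65.2417 m^3/s


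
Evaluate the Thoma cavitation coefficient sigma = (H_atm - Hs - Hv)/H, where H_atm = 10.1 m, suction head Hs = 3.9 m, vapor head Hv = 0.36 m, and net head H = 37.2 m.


sigma = (10.1 - 3.9 - 0.36) / 37.2 = 0.1570


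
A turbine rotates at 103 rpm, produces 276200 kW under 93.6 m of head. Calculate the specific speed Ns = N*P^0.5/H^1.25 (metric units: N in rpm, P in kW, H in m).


Ns = 103 * 276200^0.5 / 93.6^1.25 = 185.9320


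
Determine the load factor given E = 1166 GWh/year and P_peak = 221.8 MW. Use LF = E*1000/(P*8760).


LF = 1166 * 1000 / (221.8 * 8760) = 0.6001


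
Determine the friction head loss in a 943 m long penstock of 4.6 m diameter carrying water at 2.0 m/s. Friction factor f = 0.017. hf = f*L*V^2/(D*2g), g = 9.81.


hf = 0.017 * 943 * 2.0^2 / (4.6 * 2 * 9.81) = 0.7105 m


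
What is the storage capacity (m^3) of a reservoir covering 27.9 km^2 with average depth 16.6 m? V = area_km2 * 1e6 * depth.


V = 27.9 * 1e6 * 16.6 = 4.6314e+08 m^3


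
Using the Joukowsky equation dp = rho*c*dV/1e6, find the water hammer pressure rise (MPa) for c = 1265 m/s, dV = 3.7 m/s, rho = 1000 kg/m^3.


dp = 1000 * 1265 * 3.7 / 1e6 = 4.6805 MPa


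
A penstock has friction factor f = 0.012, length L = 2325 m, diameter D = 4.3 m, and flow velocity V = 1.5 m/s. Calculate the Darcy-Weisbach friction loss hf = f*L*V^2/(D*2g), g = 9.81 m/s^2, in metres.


hf = 0.012 * 2325 * 1.5^2 / (4.3 * 2 * 9.81) = 0.7441 m


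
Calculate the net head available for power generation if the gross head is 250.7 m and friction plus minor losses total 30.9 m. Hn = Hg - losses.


Hn = 250.7 - 30.9 = 219.8000 m


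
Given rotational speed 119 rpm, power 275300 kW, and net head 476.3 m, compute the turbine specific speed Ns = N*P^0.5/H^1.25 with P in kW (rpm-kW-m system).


Ns = 119 * 275300^0.5 / 476.3^1.25 = 28.0608


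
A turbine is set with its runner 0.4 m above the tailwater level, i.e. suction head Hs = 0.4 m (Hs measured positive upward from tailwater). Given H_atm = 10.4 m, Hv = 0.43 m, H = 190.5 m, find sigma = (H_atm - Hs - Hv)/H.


sigma = (10.4 - 0.4 - 0.43) / 190.5 = 0.0502


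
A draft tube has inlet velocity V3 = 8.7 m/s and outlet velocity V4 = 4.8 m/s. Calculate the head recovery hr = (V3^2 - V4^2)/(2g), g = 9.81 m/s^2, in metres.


hr = (8.7^2 - 4.8^2) / (2*9.81) = 2.6835 m


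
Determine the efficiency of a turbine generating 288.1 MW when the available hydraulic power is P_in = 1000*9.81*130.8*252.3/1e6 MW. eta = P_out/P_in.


P_in = 1000 * 9.81 * 130.8 * 252.3 / 1e6 = 323.7382 MW
eta = 288.1 / 323.7382 = 0.8899


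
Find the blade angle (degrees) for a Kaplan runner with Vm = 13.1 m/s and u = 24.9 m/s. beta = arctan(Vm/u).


beta = arctan(13.1 / 24.9) = 27.7491 degrees


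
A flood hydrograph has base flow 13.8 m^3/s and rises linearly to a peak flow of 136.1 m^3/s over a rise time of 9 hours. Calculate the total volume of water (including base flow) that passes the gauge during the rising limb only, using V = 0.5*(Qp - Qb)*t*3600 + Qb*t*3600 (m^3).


V = 0.5*(136.1 - 13.8)*9*3600 + 13.8*9*3600 = 2.4284e+06 m^3


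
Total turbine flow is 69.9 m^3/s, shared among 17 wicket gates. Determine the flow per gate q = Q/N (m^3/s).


q = 69.9 / 17 = 4.1118 m^3/s


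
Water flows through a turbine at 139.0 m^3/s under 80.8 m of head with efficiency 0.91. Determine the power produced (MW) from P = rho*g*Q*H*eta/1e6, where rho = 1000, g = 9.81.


P = 1000 * 9.81 * 139.0 * 80.8 * 0.91 / 1e6 = 100.2620 MW


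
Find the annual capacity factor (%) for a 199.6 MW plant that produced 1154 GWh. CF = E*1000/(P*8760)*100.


CF = 1154 * 1000 / (199.6 * 8760) * 100 = 65.9996 %


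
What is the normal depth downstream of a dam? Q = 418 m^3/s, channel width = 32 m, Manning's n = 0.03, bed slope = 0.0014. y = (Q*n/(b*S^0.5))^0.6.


y = (418 * 0.03 / (32 * 0.0014^0.5))^0.6 = 4.0931 m


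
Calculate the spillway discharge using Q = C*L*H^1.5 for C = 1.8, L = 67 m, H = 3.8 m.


Q = 1.8 * 67 * 3.8^1.5 = 893.3522 m^3/s


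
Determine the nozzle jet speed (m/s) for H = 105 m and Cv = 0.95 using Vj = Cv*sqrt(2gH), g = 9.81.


Vj = 0.95 * sqrt(2*9.81*105) = 43.1189 m/s


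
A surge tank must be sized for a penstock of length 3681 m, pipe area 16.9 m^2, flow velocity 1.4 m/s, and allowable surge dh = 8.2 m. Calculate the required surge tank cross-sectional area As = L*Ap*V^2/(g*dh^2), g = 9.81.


As = 3681 * 16.9 * 1.4^2 / (9.81 * 8.2^2) = 184.8468 m^2


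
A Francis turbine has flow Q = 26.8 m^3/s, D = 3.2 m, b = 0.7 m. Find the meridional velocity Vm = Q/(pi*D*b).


Vm = 26.8 / (pi * 3.2 * 0.7) = 3.8084 m/s


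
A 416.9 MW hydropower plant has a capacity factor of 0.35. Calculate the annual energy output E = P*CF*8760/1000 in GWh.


E = 416.9 * 0.35 * 8760 / 1000 = 1278.2154 GWh


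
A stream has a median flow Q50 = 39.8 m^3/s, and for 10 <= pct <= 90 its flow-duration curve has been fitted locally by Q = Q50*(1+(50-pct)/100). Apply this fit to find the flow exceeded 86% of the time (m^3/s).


Q = 39.8 * (1 + (50 - 86)/100) = 25.4720 m^3/s


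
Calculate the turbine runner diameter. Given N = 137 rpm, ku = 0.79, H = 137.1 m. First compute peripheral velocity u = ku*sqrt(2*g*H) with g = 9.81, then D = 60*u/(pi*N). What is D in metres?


u = 0.79 * sqrt(2*9.81*137.1) = 40.9728 m/s
D = 60 * 40.9728 / (pi * 137) = 5.7118 m


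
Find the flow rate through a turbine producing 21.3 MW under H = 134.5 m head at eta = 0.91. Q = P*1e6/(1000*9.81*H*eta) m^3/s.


Q = 21.3 * 1e6 / (1000 * 9.81 * 134.5 * 0.91) = 17.7397 m^3/s


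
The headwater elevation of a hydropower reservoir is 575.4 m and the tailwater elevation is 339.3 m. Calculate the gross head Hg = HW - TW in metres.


Hg = 575.4 - 339.3 = 236.1000 m


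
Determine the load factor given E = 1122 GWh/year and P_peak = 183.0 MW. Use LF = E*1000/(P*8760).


LF = 1122 * 1000 / (183.0 * 8760) = 0.6999


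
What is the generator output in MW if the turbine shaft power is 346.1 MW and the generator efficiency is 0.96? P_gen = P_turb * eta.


P_gen = 346.1 * 0.96 = 332.2560 MW


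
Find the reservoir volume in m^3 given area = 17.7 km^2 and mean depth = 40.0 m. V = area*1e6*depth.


V = 17.7 * 1e6 * 40.0 = 7.0800e+08 m^3


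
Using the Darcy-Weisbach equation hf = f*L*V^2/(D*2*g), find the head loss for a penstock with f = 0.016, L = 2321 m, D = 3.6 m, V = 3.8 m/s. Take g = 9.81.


hf = 0.016 * 2321 * 3.8^2 / (3.6 * 2 * 9.81) = 7.5921 m


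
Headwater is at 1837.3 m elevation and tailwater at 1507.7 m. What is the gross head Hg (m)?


Hg = 1837.3 - 1507.7 = 329.6000 m


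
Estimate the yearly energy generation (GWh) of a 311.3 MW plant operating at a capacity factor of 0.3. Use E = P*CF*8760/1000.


E = 311.3 * 0.3 * 8760 / 1000 = 818.0964 GWh


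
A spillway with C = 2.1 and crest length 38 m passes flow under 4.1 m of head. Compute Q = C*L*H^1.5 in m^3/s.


Q = 2.1 * 38 * 4.1^1.5 = 662.4890 m^3/s


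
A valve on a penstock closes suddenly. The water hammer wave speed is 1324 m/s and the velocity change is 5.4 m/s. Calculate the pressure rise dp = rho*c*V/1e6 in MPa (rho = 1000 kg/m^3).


dp = 1000 * 1324 * 5.4 / 1e6 = 7.1496 MPa


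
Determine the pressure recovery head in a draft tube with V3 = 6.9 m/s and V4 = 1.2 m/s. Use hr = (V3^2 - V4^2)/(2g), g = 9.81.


hr = (6.9^2 - 1.2^2) / (2*9.81) = 2.3532 m


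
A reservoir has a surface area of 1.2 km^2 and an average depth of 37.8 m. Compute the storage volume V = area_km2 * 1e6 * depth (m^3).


V = 1.2 * 1e6 * 37.8 = 4.5360e+07 m^3


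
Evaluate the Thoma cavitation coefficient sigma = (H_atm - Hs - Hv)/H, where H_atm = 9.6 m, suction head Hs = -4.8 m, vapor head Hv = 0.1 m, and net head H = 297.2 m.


sigma = (9.6 - (-4.8) - 0.1) / 297.2 = 0.0481


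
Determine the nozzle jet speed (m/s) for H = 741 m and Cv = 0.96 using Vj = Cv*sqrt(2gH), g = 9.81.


Vj = 0.96 * sqrt(2*9.81*741) = 115.7524 m/s


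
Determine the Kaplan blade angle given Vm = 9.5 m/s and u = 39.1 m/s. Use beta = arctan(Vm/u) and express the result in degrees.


beta = arctan(9.5 / 39.1) = 13.6563 degrees


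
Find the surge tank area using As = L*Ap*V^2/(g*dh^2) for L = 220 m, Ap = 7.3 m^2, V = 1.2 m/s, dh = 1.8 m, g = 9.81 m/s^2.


As = 220 * 7.3 * 1.2^2 / (9.81 * 1.8^2) = 72.7602 m^2


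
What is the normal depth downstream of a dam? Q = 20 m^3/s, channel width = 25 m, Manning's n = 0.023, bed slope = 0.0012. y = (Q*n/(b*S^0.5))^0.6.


y = (20 * 0.023 / (25 * 0.0012^0.5))^0.6 = 0.6841 m


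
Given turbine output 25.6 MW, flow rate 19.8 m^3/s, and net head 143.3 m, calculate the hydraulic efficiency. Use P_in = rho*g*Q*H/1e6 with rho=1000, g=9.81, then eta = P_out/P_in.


P_in = 1000 * 9.81 * 19.8 * 143.3 / 1e6 = 27.8343 MW
eta = 25.6 / 27.8343 = 0.9197


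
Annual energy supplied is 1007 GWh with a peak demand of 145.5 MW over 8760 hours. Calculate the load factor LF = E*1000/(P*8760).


LF = 1007 * 1000 / (145.5 * 8760) = 0.7901


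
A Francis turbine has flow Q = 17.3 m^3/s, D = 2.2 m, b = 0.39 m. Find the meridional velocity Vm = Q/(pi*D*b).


Vm = 17.3 / (pi * 2.2 * 0.39) = 6.4181 m/s


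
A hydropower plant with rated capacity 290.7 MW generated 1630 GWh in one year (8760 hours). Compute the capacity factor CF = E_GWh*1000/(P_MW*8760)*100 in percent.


CF = 1630 * 1000 / (290.7 * 8760) * 100 = 64.0086 %


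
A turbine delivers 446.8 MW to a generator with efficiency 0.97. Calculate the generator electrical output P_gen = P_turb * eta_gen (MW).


P_gen = 446.8 * 0.97 = 433.3960 MW


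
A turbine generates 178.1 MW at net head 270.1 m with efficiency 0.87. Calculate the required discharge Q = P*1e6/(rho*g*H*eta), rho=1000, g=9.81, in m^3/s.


Q = 178.1 * 1e6 / (1000 * 9.81 * 270.1 * 0.87) = 77.2594 m^3/s


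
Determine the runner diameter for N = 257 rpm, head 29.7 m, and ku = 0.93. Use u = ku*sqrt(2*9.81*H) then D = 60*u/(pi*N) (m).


u = 0.93 * sqrt(2*9.81*29.7) = 22.4497 m/s
D = 60 * 22.4497 / (pi * 257) = 1.6683 m


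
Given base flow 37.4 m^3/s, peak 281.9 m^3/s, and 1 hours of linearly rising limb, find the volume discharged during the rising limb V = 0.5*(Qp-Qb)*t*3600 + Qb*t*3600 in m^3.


V = 0.5*(281.9 - 37.4)*1*3600 + 37.4*1*3600 = 574740.0000 m^3


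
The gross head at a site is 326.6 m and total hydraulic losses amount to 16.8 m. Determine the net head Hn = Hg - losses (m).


Hn = 326.6 - 16.8 = 309.8000 m


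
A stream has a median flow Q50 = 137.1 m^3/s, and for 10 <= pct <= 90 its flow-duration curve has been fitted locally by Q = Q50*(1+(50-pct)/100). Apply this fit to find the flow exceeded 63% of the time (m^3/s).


Q = 137.1 * (1 + (50 - 63)/100) = 119.2770 m^3/s


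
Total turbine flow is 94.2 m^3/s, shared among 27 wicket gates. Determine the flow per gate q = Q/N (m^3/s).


q = 94.2 / 27 = 3.4889 m^3/s


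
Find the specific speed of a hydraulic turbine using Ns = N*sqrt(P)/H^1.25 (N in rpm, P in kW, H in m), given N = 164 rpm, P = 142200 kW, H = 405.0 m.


Ns = 164 * 142200^0.5 / 405.0^1.25 = 34.0388


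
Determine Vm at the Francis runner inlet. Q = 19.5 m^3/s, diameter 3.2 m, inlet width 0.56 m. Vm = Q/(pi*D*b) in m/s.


Vm = 19.5 / (pi * 3.2 * 0.56) = 3.4638 m/s


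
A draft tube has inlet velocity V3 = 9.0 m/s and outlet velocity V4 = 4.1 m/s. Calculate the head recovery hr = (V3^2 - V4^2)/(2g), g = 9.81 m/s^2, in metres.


hr = (9.0^2 - 4.1^2) / (2*9.81) = 3.2717 m


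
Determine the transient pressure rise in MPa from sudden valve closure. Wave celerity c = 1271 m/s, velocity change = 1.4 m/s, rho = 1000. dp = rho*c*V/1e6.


dp = 1000 * 1271 * 1.4 / 1e6 = 1.7794 MPa


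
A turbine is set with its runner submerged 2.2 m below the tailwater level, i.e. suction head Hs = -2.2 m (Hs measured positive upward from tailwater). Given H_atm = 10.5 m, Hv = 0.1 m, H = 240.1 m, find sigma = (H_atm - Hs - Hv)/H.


sigma = (10.5 - (-2.2) - 0.1) / 240.1 = 0.0525


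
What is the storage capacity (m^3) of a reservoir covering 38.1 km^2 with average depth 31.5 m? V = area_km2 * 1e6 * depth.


V = 38.1 * 1e6 * 31.5 = 1.2002e+09 m^3


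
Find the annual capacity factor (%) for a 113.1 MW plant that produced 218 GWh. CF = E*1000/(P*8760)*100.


CF = 218 * 1000 / (113.1 * 8760) * 100 = 22.0034 %


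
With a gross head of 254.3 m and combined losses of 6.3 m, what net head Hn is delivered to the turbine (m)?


Hn = 254.3 - 6.3 = 248.0000 m


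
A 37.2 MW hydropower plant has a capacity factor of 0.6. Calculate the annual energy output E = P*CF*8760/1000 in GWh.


E = 37.2 * 0.6 * 8760 / 1000 = 195.5232 GWh


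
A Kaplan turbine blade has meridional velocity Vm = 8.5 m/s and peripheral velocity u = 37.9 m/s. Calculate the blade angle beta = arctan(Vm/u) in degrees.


beta = arctan(8.5 / 37.9) = 12.6408 degrees


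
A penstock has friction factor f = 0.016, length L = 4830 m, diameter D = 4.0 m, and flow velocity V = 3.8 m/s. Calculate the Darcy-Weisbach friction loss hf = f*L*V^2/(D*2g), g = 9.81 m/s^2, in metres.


hf = 0.016 * 4830 * 3.8^2 / (4.0 * 2 * 9.81) = 14.2192 m


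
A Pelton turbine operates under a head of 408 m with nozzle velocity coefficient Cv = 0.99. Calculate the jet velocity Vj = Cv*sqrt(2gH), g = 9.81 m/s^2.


Vj = 0.99 * sqrt(2*9.81*408) = 88.5757 m/s


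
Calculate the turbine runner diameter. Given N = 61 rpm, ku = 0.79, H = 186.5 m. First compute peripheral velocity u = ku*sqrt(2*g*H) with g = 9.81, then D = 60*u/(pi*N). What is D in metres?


u = 0.79 * sqrt(2*9.81*186.5) = 47.7877 m/s
D = 60 * 47.7877 / (pi * 61) = 14.9619 m


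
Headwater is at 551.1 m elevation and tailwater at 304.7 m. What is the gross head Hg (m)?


Hg = 551.1 - 304.7 = 246.4000 m


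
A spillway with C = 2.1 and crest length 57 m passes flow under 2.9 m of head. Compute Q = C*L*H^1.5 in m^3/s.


Q = 2.1 * 57 * 2.9^1.5 = 591.1411 m^3/s


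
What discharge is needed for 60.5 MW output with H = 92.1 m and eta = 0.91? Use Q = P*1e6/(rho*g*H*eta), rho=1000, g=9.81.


Q = 60.5 * 1e6 / (1000 * 9.81 * 92.1 * 0.91) = 73.5843 m^3/s


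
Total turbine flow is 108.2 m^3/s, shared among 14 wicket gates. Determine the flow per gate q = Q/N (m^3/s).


q = 108.2 / 14 = 7.7286 m^3/s


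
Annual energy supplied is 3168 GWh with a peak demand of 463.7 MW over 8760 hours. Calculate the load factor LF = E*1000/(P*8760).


LF = 3168 * 1000 / (463.7 * 8760) = 0.7799


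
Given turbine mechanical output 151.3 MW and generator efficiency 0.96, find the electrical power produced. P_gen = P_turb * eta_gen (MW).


P_gen = 151.3 * 0.96 = 145.2480 MW


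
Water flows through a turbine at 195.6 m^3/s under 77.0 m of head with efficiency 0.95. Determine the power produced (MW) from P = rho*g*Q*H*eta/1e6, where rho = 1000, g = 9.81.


P = 1000 * 9.81 * 195.6 * 77.0 * 0.95 / 1e6 = 140.3629 MW


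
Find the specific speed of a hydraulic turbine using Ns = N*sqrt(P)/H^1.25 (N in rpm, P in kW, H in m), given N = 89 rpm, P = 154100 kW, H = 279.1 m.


Ns = 89 * 154100^0.5 / 279.1^1.25 = 30.6261


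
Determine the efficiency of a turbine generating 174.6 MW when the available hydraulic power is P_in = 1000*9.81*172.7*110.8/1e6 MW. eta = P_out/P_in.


P_in = 1000 * 9.81 * 172.7 * 110.8 / 1e6 = 187.7159 MW
eta = 174.6 / 187.7159 = 0.9301


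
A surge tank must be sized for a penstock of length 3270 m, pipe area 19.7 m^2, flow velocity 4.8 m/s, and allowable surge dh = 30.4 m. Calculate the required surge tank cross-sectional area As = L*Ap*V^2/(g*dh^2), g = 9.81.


As = 3270 * 19.7 * 4.8^2 / (9.81 * 30.4^2) = 163.7119 m^2


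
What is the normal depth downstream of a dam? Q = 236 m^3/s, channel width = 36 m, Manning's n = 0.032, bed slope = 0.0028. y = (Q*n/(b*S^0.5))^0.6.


y = (236 * 0.032 / (36 * 0.0028^0.5))^0.6 = 2.2851 m


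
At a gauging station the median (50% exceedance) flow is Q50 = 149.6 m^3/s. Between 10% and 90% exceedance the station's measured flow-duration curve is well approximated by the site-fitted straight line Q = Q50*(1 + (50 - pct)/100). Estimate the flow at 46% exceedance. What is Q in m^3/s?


Q = 149.6 * (1 + (50 - 46)/100) = 155.5840 m^3/s


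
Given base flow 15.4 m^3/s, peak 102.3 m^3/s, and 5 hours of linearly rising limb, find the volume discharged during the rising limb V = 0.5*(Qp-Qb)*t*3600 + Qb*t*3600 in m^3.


V = 0.5*(102.3 - 15.4)*5*3600 + 15.4*5*3600 = 1.0593e+06 m^3


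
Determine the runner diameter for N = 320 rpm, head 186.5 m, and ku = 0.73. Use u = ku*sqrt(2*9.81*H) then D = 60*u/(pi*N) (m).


u = 0.73 * sqrt(2*9.81*186.5) = 44.1582 m/s
D = 60 * 44.1582 / (pi * 320) = 2.6355 m


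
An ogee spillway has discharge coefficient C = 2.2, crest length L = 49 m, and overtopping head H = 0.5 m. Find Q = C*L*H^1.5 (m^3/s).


Q = 2.2 * 49 * 0.5^1.5 = 38.1131 m^3/s


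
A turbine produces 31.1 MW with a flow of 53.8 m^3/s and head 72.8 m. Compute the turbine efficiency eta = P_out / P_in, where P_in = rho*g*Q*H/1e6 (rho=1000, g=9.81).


P_in = 1000 * 9.81 * 53.8 * 72.8 / 1e6 = 38.4222 MW
eta = 31.1 / 38.4222 = 0.8094


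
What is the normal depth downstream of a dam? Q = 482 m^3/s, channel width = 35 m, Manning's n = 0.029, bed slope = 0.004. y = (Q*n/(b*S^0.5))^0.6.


y = (482 * 0.029 / (35 * 0.004^0.5))^0.6 = 3.0214 m


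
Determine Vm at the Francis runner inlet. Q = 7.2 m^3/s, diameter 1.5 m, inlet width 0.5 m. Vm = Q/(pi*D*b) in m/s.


Vm = 7.2 / (pi * 1.5 * 0.5) = 3.0558 m/s


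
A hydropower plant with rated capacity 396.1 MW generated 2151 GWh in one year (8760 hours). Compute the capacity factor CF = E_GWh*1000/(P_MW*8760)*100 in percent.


CF = 2151 * 1000 / (396.1 * 8760) * 100 = 61.9914 %


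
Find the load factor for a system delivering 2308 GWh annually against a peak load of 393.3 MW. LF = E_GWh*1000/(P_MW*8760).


LF = 2308 * 1000 / (393.3 * 8760) = 0.6699


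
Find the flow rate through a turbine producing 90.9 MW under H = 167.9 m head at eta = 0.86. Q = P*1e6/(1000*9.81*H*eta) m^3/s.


Q = 90.9 * 1e6 / (1000 * 9.81 * 167.9 * 0.86) = 64.1720 m^3/s


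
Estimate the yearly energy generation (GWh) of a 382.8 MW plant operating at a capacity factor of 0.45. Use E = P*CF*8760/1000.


E = 382.8 * 0.45 * 8760 / 1000 = 1508.9976 GWh


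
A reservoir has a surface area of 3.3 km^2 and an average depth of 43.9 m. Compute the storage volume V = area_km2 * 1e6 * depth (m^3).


V = 3.3 * 1e6 * 43.9 = 1.4487e+08 m^3


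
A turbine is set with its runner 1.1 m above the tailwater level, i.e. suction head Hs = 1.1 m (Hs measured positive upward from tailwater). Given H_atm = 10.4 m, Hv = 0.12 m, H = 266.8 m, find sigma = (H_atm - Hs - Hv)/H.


sigma = (10.4 - 1.1 - 0.12) / 266.8 = 0.0344


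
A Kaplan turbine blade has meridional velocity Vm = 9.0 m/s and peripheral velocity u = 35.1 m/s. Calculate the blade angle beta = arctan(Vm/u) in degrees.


beta = arctan(9.0 / 35.1) = 14.3814 degrees


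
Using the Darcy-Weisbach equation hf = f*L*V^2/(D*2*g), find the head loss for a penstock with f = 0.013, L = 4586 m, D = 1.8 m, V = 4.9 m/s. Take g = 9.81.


hf = 0.013 * 4586 * 4.9^2 / (1.8 * 2 * 9.81) = 40.5320 m


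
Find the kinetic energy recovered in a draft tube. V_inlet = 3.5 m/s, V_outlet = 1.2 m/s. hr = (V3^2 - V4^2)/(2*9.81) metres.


hr = (3.5^2 - 1.2^2) / (2*9.81) = 0.5510 m


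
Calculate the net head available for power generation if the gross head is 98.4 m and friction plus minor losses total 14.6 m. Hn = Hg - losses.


Hn = 98.4 - 14.6 = 83.8000 m


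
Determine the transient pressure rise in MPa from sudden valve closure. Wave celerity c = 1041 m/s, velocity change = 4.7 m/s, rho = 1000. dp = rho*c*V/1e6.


dp = 1000 * 1041 * 4.7 / 1e6 = 4.8927 MPa


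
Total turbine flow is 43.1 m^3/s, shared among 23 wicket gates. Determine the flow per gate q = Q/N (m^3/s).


q = 43.1 / 23 = 1.8739 m^3/s


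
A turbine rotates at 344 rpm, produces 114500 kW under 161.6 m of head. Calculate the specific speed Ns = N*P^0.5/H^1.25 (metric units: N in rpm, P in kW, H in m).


Ns = 344 * 114500^0.5 / 161.6^1.25 = 202.0270


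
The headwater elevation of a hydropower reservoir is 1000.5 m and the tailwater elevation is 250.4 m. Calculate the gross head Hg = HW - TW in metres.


Hg = 1000.5 - 250.4 = 750.1000 m


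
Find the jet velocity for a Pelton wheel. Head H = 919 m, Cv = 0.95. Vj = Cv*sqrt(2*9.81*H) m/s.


Vj = 0.95 * sqrt(2*9.81*919) = 127.5648 m/s


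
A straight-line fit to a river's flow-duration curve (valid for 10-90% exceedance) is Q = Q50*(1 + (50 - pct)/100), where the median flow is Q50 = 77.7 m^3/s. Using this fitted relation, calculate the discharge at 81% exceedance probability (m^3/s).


Q = 77.7 * (1 + (50 - 81)/100) = 53.6130 m^3/s


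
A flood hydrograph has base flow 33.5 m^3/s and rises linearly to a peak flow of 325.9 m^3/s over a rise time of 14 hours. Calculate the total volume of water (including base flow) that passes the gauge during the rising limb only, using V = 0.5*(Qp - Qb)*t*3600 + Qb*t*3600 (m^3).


V = 0.5*(325.9 - 33.5)*14*3600 + 33.5*14*3600 = 9.0569e+06 m^3


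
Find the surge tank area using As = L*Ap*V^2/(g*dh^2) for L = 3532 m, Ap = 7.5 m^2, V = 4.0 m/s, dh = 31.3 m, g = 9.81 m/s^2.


As = 3532 * 7.5 * 4.0^2 / (9.81 * 31.3^2) = 44.1006 m^2


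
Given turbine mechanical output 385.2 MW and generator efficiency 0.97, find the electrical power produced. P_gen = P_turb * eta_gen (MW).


P_gen = 385.2 * 0.97 = 373.6440 MW


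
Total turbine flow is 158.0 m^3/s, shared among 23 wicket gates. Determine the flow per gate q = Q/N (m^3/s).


q = 158.0 / 23 = 6.8696 m^3/s


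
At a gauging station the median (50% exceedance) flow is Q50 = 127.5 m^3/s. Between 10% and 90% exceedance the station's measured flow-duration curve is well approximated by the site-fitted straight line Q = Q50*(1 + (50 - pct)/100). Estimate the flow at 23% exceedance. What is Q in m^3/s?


Q = 127.5 * (1 + (50 - 23)/100) = 161.9250 m^3/s


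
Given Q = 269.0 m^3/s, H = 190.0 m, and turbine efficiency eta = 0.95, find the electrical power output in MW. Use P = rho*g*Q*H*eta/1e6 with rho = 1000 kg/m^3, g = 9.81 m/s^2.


P = 1000 * 9.81 * 269.0 * 190.0 * 0.95 / 1e6 = 476.3196 MW


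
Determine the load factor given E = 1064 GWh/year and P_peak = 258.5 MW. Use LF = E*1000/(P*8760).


LF = 1064 * 1000 / (258.5 * 8760) = 0.4699


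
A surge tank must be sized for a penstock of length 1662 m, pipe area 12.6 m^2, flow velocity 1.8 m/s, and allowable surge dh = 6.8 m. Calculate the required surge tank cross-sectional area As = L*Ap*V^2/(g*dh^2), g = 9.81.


As = 1662 * 12.6 * 1.8^2 / (9.81 * 6.8^2) = 149.5753 m^2


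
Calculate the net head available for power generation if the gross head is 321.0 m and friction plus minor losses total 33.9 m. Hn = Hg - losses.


Hn = 321.0 - 33.9 = 287.1000 m


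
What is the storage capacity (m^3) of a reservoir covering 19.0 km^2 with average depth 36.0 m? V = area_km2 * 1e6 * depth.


V = 19.0 * 1e6 * 36.0 = 6.8400e+08 m^3


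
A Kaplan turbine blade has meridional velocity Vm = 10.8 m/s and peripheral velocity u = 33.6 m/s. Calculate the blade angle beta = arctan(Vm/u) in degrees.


beta = arctan(10.8 / 33.6) = 17.8189 degrees


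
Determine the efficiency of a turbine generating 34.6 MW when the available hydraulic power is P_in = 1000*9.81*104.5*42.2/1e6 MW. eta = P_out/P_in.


P_in = 1000 * 9.81 * 104.5 * 42.2 / 1e6 = 43.2611 MW
eta = 34.6 / 43.2611 = 0.7998


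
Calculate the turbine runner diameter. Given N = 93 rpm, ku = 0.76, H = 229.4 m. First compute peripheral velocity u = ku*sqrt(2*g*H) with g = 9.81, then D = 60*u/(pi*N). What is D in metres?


u = 0.76 * sqrt(2*9.81*229.4) = 50.9870 m/s
D = 60 * 50.9870 / (pi * 93) = 10.4708 m


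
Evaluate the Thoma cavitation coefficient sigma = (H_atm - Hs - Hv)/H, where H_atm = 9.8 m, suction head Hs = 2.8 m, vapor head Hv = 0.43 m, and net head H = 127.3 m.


sigma = (9.8 - 2.8 - 0.43) / 127.3 = 0.0516


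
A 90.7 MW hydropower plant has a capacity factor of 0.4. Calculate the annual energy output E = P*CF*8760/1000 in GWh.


E = 90.7 * 0.4 * 8760 / 1000 = 317.8128 GWh


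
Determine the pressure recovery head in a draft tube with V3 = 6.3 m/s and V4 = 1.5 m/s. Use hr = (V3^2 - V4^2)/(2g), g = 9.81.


hr = (6.3^2 - 1.5^2) / (2*9.81) = 1.9083 m


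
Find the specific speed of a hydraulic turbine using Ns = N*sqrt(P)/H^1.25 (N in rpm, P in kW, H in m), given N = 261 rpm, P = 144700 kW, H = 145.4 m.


Ns = 261 * 144700^0.5 / 145.4^1.25 = 196.6388


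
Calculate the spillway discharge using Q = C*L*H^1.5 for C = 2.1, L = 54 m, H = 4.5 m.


Q = 2.1 * 54 * 4.5^1.5 = 1082.5098 m^3/s


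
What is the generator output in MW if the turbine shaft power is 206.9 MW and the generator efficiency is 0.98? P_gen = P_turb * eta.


P_gen = 206.9 * 0.98 = 202.7620 MW


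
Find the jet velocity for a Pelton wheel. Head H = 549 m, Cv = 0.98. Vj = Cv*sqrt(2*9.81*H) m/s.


Vj = 0.98 * sqrt(2*9.81*549) = 101.7096 m/s


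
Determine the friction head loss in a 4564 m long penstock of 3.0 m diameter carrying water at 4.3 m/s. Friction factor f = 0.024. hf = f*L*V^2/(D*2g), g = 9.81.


hf = 0.024 * 4564 * 4.3^2 / (3.0 * 2 * 9.81) = 34.4091 m


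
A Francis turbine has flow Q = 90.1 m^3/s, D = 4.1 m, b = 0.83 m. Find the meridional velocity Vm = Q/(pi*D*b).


Vm = 90.1 / (pi * 4.1 * 0.83) = 8.4278 m/s


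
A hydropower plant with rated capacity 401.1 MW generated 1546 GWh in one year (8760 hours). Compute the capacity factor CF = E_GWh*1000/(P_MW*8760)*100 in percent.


CF = 1546 * 1000 / (401.1 * 8760) * 100 = 44.0000 %


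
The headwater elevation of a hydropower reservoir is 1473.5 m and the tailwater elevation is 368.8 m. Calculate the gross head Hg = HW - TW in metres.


Hg = 1473.5 - 368.8 = 1104.7000 m


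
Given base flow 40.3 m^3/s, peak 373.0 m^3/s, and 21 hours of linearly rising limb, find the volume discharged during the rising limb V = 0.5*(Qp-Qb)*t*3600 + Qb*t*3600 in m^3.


V = 0.5*(373.0 - 40.3)*21*3600 + 40.3*21*3600 = 1.5623e+07 m^3


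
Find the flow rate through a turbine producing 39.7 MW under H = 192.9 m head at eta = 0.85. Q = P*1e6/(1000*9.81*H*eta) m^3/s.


Q = 39.7 * 1e6 / (1000 * 9.81 * 192.9 * 0.85) = 24.6814 m^3/s


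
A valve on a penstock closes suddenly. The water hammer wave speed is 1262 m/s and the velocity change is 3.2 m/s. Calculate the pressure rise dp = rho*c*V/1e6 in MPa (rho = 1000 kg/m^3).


dp = 1000 * 1262 * 3.2 / 1e6 = 4.0384 MPa


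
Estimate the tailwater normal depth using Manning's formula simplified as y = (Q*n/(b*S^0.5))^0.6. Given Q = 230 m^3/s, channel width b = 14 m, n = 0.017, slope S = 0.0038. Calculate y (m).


y = (230 * 0.017 / (14 * 0.0038^0.5))^0.6 = 2.4757 m


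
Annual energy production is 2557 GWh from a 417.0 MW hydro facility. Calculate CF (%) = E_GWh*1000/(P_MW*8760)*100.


CF = 2557 * 1000 / (417.0 * 8760) * 100 = 69.9988 %


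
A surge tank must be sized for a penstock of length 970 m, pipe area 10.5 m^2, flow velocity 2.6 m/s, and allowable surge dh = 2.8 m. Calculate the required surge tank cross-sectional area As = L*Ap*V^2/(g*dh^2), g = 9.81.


As = 970 * 10.5 * 2.6^2 / (9.81 * 2.8^2) = 895.2053 m^2


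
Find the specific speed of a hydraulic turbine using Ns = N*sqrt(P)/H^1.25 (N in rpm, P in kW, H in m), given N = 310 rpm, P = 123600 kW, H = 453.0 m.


Ns = 310 * 123600^0.5 / 453.0^1.25 = 52.1493


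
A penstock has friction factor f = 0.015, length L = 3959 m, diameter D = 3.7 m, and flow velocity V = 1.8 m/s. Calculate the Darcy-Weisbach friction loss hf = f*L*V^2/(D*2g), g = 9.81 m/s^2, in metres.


hf = 0.015 * 3959 * 1.8^2 / (3.7 * 2 * 9.81) = 2.6505 m


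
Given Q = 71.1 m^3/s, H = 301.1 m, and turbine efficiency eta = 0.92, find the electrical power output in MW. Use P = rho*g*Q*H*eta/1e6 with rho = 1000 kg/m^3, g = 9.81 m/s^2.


P = 1000 * 9.81 * 71.1 * 301.1 * 0.92 / 1e6 = 193.2134 MW


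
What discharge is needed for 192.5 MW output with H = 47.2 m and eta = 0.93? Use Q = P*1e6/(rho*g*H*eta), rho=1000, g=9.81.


Q = 192.5 * 1e6 / (1000 * 9.81 * 47.2 * 0.93) = 447.0301 m^3/s


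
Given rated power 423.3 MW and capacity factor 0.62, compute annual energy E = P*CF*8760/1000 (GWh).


E = 423.3 * 0.62 * 8760 / 1000 = 2299.0270 GWh


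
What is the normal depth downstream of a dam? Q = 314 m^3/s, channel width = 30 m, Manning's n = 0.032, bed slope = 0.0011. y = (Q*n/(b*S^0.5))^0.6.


y = (314 * 0.032 / (30 * 0.0011^0.5))^0.6 = 4.0046 m


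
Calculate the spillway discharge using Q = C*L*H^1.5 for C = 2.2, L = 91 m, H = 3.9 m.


Q = 2.2 * 91 * 3.9^1.5 = 1541.9170 m^3/s


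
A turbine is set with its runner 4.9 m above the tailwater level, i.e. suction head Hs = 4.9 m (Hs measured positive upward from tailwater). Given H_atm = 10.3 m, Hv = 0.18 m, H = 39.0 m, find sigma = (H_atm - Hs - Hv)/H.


sigma = (10.3 - 4.9 - 0.18) / 39.0 = 0.1338


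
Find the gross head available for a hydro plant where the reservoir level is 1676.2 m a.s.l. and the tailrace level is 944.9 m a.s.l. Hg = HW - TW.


Hg = 1676.2 - 944.9 = 731.3000 m


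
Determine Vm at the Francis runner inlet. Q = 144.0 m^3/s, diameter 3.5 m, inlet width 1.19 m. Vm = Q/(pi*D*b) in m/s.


Vm = 144.0 / (pi * 3.5 * 1.19) = 11.0052 m/s


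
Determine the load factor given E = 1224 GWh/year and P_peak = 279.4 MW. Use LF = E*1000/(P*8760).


LF = 1224 * 1000 / (279.4 * 8760) = 0.5001


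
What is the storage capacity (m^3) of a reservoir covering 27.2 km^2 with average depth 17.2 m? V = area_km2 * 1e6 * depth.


V = 27.2 * 1e6 * 17.2 = 4.6784e+08 m^3


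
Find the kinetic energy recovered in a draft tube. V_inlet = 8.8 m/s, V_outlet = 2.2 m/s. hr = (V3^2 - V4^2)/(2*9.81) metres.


hr = (8.8^2 - 2.2^2) / (2*9.81) = 3.7003 m


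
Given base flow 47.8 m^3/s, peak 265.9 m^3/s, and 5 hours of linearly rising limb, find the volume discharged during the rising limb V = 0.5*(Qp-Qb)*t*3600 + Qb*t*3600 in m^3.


V = 0.5*(265.9 - 47.8)*5*3600 + 47.8*5*3600 = 2.8233e+06 m^3


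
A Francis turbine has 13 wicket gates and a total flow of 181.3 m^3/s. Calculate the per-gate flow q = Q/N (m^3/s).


q = 181.3 / 13 = 13.9462 m^3/s


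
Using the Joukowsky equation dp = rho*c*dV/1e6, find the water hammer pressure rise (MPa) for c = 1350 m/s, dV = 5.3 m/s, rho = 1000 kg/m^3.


dp = 1000 * 1350 * 5.3 / 1e6 = 7.1550 MPa


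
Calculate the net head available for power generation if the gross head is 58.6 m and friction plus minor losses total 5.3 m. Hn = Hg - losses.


Hn = 58.6 - 5.3 = 53.3000 m


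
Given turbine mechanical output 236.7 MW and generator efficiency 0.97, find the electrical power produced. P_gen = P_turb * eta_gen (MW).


P_gen = 236.7 * 0.97 = 229.5990 MW


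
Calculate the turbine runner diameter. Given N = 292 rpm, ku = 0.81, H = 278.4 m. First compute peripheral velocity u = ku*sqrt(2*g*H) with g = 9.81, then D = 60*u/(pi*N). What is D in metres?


u = 0.81 * sqrt(2*9.81*278.4) = 59.8645 m/s
D = 60 * 59.8645 / (pi * 292) = 3.9155 m


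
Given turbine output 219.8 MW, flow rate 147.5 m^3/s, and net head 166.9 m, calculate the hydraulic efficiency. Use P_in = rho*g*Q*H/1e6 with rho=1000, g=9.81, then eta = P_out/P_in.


P_in = 1000 * 9.81 * 147.5 * 166.9 / 1e6 = 241.5001 MW
eta = 219.8 / 241.5001 = 0.9101


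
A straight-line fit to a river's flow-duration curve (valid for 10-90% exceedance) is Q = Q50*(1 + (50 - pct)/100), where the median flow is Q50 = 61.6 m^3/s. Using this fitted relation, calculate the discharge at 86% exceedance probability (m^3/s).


Q = 61.6 * (1 + (50 - 86)/100) = 39.4240 m^3/s


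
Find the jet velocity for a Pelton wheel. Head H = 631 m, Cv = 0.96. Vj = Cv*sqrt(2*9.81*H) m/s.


Vj = 0.96 * sqrt(2*9.81*631) = 106.8158 m/s


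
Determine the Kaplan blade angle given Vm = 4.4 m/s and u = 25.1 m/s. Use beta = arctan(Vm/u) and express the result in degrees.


beta = arctan(4.4 / 25.1) = 9.9429 degrees


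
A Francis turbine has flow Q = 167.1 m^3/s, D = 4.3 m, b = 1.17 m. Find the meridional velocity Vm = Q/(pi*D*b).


Vm = 167.1 / (pi * 4.3 * 1.17) = 10.5724 m/s


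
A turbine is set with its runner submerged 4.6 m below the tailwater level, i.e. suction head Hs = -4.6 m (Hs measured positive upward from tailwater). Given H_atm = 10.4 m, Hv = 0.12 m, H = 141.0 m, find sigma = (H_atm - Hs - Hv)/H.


sigma = (10.4 - (-4.6) - 0.12) / 141.0 = 0.1055


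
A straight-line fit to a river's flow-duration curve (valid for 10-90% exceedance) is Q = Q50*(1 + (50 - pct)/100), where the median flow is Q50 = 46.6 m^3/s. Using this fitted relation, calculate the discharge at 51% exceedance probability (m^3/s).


Q = 46.6 * (1 + (50 - 51)/100) = 46.1340 m^3/s


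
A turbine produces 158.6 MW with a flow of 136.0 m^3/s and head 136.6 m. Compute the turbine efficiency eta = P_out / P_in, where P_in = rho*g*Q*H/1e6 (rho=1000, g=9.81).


P_in = 1000 * 9.81 * 136.0 * 136.6 / 1e6 = 182.2463 MW
eta = 158.6 / 182.2463 = 0.8703


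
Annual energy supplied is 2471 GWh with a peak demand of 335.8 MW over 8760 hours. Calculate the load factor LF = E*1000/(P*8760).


LF = 2471 * 1000 / (335.8 * 8760) = 0.8400


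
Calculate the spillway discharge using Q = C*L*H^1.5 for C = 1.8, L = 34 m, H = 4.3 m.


Q = 1.8 * 34 * 4.3^1.5 = 545.7002 m^3/s


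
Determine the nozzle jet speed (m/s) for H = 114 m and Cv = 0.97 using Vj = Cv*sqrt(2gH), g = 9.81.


Vj = 0.97 * sqrt(2*9.81*114) = 45.8747 m/s


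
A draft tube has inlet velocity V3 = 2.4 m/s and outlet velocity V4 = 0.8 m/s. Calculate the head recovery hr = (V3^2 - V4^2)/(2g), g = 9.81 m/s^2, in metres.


hr = (2.4^2 - 0.8^2) / (2*9.81) = 0.2610 m


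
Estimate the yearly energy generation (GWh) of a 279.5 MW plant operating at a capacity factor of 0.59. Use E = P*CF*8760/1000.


E = 279.5 * 0.59 * 8760 / 1000 = 1444.5678 GWh


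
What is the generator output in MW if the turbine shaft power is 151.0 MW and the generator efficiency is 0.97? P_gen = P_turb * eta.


P_gen = 151.0 * 0.97 = 146.4700 MW


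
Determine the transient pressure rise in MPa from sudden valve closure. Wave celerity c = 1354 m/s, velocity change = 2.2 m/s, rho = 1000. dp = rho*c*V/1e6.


dp = 1000 * 1354 * 2.2 / 1e6 = 2.9788 MPa


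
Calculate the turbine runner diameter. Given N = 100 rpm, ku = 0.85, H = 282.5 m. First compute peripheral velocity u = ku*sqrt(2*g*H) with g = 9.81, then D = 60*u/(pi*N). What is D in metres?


u = 0.85 * sqrt(2*9.81*282.5) = 63.2816 m/s
D = 60 * 63.2816 / (pi * 100) = 12.0859 m


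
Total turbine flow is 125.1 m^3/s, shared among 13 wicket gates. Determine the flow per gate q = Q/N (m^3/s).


q = 125.1 / 13 = 9.6231 m^3/s


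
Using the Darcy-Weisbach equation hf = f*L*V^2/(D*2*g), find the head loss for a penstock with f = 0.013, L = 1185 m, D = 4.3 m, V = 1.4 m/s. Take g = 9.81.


hf = 0.013 * 1185 * 1.4^2 / (4.3 * 2 * 9.81) = 0.3579 m


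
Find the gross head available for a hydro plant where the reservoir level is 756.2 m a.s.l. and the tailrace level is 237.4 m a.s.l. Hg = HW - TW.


Hg = 756.2 - 237.4 = 518.8000 m


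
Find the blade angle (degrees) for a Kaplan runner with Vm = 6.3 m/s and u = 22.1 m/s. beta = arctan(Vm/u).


beta = arctan(6.3 / 22.1) = 15.9111 degrees


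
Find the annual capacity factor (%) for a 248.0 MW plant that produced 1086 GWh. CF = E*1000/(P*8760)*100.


CF = 1086 * 1000 / (248.0 * 8760) * 100 = 49.9890 %


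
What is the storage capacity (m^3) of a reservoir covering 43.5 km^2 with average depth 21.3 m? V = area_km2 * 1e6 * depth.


V = 43.5 * 1e6 * 21.3 = 9.2655e+08 m^3


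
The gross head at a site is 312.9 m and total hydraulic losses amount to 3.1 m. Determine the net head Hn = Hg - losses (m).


Hn = 312.9 - 3.1 = 309.8000 m


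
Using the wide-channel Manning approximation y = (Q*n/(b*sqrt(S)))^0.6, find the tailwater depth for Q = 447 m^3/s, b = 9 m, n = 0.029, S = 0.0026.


y = (447 * 0.029 / (9 * 0.0026^0.5))^0.6 = 7.4231 m


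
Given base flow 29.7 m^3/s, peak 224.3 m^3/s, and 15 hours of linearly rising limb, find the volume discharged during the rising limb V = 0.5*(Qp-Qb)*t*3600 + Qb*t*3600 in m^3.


V = 0.5*(224.3 - 29.7)*15*3600 + 29.7*15*3600 = 6.8580e+06 m^3


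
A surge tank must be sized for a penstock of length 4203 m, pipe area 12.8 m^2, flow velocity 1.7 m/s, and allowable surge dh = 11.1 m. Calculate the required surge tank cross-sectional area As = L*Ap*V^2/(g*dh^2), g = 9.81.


As = 4203 * 12.8 * 1.7^2 / (9.81 * 11.1^2) = 128.6330 m^2


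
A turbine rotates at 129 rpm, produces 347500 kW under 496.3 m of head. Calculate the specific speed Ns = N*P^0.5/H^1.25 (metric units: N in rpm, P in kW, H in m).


Ns = 129 * 347500^0.5 / 496.3^1.25 = 32.4629


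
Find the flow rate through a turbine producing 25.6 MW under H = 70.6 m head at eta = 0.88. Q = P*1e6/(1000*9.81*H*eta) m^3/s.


Q = 25.6 * 1e6 / (1000 * 9.81 * 70.6 * 0.88) = 42.0033 m^3/s


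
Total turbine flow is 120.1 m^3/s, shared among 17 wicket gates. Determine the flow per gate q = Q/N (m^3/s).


q = 120.1 / 17 = 7.0647 m^3/s


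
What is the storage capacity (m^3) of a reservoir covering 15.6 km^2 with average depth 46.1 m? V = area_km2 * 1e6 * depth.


V = 15.6 * 1e6 * 46.1 = 7.1916e+08 m^3


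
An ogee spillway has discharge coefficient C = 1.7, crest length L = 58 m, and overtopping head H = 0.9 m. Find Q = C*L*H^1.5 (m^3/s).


Q = 1.7 * 58 * 0.9^1.5 = 84.1862 m^3/s
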